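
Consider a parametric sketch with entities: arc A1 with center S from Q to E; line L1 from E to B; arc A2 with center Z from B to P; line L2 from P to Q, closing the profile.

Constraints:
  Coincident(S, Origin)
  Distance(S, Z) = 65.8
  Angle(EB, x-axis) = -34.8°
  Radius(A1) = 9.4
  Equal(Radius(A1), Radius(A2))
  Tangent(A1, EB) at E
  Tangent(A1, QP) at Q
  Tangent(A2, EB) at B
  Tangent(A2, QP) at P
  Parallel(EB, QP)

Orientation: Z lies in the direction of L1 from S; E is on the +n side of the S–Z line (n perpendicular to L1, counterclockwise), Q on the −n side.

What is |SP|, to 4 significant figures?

66.47

Tangency of A1 to both parallel lines with radius 9.4 puts E and Q at S ± 9.4·n: E = (5.365, 7.719), Q = (-5.365, -7.719). Equal radii place B and P the same way about Z: B = Z + 9.4·n = (59.40, -29.83), P = Z − 9.4·n = (48.67, -45.27). Then |SP| = |P − S| = 66.47.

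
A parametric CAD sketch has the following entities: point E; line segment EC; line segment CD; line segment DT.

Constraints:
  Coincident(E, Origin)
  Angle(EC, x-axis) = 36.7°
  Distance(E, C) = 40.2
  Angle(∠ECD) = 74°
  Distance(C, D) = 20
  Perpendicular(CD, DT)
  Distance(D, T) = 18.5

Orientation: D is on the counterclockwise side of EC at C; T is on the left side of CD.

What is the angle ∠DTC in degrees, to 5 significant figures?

47.231°

E is at the origin; EC runs at 36.7° with length 40.2, so C = 40.2·(cos 36.7°, sin 36.7°) = (32.231, 24.025). ∠ECD = 74.0°, so CD runs at 36.7° + (180° − 74.0°) = 142.70° from the x-axis; with |CD| = 20.0, D = C + 20.0·(cos 142.70°, sin 142.70°) = (16.322, 36.144). The perpendicularity gives DT at right angles to CD; with |DT| = 18.5 on the left of CD, T = D + 18.5·(-0.60599, -0.79547) = (5.1111, 21.428). Then cos ∠DTC = TD·TC / (|TD||TC|), giving 47.231°.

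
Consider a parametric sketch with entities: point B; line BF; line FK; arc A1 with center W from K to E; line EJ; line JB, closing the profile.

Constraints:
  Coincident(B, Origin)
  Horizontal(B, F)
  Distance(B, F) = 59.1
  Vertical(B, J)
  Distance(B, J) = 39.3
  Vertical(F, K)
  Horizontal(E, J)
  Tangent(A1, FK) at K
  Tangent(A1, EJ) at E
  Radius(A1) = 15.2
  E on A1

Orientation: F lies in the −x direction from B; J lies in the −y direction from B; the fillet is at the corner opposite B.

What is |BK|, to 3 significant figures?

63.8

The virtual corner opposite B is at (-59.1, -39.3). A1 meets FK tangentially, so WK is at right angles to FK and tangency of A1 to EJ means the radius WE is perpendicular to EJ, with radius 15.2, so the center W sits 15.2 in from both sides at W = (-43.9, -24.1). That places the tangent points at K = (-59.1, -24.1) on FK and E = (-43.9, -39.3) on EJ. Then |BK| = |K − B| = 63.8.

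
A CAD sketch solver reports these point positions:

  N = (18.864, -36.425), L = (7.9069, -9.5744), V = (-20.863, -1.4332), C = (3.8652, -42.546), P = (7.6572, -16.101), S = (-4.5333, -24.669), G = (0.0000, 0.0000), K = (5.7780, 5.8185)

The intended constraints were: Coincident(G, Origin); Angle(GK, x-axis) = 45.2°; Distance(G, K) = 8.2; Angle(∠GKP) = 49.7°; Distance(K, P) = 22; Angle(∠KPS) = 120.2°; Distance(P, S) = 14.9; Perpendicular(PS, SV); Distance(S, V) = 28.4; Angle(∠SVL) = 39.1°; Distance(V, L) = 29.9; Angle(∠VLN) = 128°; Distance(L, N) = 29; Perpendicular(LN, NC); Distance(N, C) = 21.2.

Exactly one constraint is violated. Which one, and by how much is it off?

Distance(N, C) = 21.2 — off by 5.00.

G = (0.00, 0.00) ✓; GK at 45.20° ✓; |GK| = 8.200 ✓; ∠GKP = 49.70° ✓; |KP| = 22.00 ✓; ∠KPS = 120.2° ✓; |PS| = 14.90 ✓; ∠(PS, SV) = 90.00° ✓; |SV| = 28.40 ✓; ∠SVL = 39.10° ✓; |VL| = 29.90 ✓; ∠VLN = 128.0° ✓; |LN| = 29.00 ✓; ∠(LN, NC) = 90.00° ✓; |NC| = 16.20 ✗.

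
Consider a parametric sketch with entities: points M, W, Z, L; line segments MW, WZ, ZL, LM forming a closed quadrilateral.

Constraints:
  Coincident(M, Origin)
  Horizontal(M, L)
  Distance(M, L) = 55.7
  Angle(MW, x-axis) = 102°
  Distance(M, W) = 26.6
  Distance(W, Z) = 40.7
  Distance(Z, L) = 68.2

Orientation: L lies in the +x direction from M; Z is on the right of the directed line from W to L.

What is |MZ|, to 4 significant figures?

18.04

M is at the origin; M and L share the same y with |ML| = 55.7 and L in +x, so L = (55.7, 0). MW runs at 102.0° with |MW| = 26.6, so W = (-5.530, 26.02). Z is determined by |WZ| = 40.7 and |ZL| = 68.2 together: it lies at the intersection of circle(W, 40.7) and circle(L, 68.2). With |WL| = 66.53, the foot of the radical line on WL is 10.76 from W and the perpendicular offset is √(40.7² − 10.76²) = 39.25. Taking the right-of-WL solution: Z = (-10.98, -14.31).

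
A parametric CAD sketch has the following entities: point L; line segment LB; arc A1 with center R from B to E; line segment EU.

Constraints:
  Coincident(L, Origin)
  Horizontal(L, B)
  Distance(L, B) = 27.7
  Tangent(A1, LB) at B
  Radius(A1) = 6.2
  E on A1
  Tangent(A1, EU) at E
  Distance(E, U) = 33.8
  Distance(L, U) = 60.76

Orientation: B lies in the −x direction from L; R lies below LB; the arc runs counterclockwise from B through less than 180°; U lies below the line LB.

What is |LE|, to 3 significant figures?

32.7

Checks: |RE| = 6.200 ✓; ∠(RE, EU) = 90.00° ✓; |EU| = 33.80 ✓; |LU| = 60.76 ✓.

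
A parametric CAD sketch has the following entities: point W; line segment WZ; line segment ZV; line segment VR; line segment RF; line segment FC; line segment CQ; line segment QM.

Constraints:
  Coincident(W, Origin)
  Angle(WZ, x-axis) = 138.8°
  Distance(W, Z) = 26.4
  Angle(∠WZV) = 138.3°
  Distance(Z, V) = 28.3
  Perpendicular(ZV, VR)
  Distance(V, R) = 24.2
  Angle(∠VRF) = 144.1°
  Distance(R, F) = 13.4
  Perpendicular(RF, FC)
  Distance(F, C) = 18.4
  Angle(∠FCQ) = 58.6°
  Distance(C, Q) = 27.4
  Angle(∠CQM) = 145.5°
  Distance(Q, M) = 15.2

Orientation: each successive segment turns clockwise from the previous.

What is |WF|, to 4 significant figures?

43.80

W is at the origin; WZ runs at 138.8° with length 26.4, so Z = (-19.86, 17.39). ∠WZV = 138.3° gives ZV at 97.10° from the x-axis; with |ZV| = 28.3, V = (-23.36, 45.47). The perpendicularity gives VR at right angles to ZV, so VR runs at 7.100°; with |VR| = 24.2, R = (0.6528, 48.46). ∠VRF = 144.1° gives RF at -28.80° from the x-axis; with |RF| = 13.4, F = (12.40, 42.01). Then |WF| = |F − W| = 43.80.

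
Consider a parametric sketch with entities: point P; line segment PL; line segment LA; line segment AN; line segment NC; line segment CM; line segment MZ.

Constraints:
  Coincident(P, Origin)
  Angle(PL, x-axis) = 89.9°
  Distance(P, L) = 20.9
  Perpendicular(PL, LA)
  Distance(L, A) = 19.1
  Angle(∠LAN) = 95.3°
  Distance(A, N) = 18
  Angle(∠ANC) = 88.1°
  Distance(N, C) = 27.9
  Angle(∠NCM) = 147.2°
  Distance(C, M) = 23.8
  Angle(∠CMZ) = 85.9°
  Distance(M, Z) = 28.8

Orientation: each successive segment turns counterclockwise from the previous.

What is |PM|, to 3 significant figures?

30.7

P is at the origin; PL runs at 89.9° with length 20.9, so L = (0.0365, 20.9). PL ⟂ LA, so LA runs at 180°; with |LA| = 19.1, A = (-19.1, 20.9). ∠LAN = 95.3° gives AN at -95.4° from the x-axis; with |AN| = 18.0, N = (-20.8, 3.01). ∠ANC = 88.1° gives NC at -3.50° from the x-axis; with |NC| = 27.9, C = (7.09, 1.31). ∠NCM = 147.2° gives CM at 29.3° from the x-axis; with |CM| = 23.8, M = (27.8, 13.0). Then |PM| = |M − P| = 30.7.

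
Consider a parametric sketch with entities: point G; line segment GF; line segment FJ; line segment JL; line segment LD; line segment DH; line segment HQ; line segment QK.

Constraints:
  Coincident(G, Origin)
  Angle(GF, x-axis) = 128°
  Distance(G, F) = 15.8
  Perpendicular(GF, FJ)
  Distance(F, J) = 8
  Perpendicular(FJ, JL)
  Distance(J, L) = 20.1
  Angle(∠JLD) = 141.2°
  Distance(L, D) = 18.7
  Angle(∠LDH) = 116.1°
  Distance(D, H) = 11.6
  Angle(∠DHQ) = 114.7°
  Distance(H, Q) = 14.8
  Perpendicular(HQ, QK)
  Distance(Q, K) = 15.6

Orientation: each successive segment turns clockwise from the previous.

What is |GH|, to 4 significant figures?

22.19

G is at the origin; GF runs at 128.0° with length 15.8, so F = (-9.727, 12.45). GF ⟂ FJ, so FJ runs at 38.00°; with |FJ| = 8.0, J = (-3.423, 17.38). FJ is perpendicular to JL, so JL runs at -52.00°; with |JL| = 20.1, L = (8.951, 1.537). ∠JLD = 141.2° gives LD at -90.80° from the x-axis; with |LD| = 18.7, D = (8.690, -17.16). ∠LDH = 116.1° gives DH at -154.7° from the x-axis; with |DH| = 11.6, H = (-1.797, -22.12). Then |GH| = |H − G| = 22.19.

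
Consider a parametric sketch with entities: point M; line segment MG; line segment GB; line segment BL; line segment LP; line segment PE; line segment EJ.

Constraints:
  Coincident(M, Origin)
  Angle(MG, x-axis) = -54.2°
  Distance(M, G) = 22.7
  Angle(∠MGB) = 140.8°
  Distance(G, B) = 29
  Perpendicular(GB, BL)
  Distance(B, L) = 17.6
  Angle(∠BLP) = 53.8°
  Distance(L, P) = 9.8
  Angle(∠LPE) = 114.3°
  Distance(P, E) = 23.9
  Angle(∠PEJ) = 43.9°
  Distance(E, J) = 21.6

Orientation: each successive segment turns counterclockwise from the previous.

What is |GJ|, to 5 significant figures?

38.068

∠LPE = 114.3° gives PE at -93.100° from the x-axis; with |PE| = 23.9, E = (35.416, -36.326). ∠PEJ = 43.9° gives EJ at 43.000° from the x-axis; with |EJ| = 21.6, J = (51.214, -21.594). Then |GJ| = |J − G| = 38.068.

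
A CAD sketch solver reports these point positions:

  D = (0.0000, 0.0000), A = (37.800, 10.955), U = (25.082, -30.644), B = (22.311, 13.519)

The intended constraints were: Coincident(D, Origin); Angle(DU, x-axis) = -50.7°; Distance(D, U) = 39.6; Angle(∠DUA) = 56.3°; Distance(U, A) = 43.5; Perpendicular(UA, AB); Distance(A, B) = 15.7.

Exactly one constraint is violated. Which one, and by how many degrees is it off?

Perpendicular(UA, AB) — off by 7.60°.

D = (0.00, 0.00) ✓; DU at -50.70° ✓; |DU| = 39.60 ✓; ∠DUA = 56.30° ✓; |UA| = 43.50 ✓; ∠(UA, AB) = 97.60° ✗; |AB| = 15.70 ✓.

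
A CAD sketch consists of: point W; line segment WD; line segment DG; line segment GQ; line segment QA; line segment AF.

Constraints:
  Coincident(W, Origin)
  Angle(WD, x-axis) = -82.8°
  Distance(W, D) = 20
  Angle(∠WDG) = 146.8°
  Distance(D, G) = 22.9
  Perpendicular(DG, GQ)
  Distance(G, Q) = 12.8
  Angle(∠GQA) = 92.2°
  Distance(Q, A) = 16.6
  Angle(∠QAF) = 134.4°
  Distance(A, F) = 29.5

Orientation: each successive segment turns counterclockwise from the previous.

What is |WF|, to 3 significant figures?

17.9

W is at the origin; WD runs at -82.8° with length 20.0, so D = (2.51, -19.8). ∠WDG = 146.8° gives DG at -49.6° from the x-axis; with |DG| = 22.9, G = (17.3, -37.3). DG is perpendicular to GQ, so GQ runs at 40.4°; with |GQ| = 12.8, Q = (27.1, -29.0). ∠GQA = 92.2° gives QA at 128° from the x-axis; with |QA| = 16.6, A = (16.8, -15.9). ∠QAF = 134.4° gives AF at 174° from the x-axis; with |AF| = 29.5, F = (-12.5, -12.8). Then |WF| = |F − W| = 17.9.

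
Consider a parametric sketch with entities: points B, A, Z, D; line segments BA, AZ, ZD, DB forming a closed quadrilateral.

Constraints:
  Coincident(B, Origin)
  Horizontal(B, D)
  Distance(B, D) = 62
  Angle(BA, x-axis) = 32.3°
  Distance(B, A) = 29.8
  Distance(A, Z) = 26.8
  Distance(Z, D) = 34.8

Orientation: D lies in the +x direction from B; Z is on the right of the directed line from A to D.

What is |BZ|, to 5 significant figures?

30.754

Checks: |AZ| = 26.80 ✓; |ZD| = 34.80 ✓.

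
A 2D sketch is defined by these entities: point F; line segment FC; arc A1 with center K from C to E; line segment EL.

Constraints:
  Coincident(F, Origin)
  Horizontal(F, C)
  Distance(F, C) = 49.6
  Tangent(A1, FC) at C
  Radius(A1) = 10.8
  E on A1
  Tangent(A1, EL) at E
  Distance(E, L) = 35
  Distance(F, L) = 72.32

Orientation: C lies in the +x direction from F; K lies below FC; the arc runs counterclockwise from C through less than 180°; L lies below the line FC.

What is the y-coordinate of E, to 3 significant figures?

-15.5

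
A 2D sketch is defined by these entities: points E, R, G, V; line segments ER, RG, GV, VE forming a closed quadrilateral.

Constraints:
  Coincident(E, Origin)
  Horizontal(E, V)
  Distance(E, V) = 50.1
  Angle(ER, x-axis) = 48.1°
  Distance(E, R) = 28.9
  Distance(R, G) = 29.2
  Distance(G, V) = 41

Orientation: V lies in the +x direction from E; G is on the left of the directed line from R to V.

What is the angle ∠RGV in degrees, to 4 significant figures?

62.05°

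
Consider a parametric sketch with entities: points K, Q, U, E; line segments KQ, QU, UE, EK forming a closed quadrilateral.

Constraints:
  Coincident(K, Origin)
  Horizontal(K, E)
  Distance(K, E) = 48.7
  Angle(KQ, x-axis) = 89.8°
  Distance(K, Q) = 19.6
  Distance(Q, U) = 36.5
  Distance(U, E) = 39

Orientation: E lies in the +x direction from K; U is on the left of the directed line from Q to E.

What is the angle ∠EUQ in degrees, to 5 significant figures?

87.905°

Checks: |QU| = 36.50 ✓; |UE| = 39.00 ✓.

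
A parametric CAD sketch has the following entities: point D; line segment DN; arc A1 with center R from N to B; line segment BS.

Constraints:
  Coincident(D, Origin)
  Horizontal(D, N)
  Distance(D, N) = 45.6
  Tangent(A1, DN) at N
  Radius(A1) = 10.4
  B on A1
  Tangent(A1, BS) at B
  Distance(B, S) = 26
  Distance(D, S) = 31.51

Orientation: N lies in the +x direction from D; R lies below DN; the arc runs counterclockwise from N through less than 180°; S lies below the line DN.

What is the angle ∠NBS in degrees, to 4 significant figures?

155.1°

D is at the origin; D and N share the same y with |DN| = 45.6 and N on the +x side, so N = (45.60, 0.000). Since A1 is tangent to DN there, RN ⟂ DN, so R = N + (0, -10.4) = (45.60, -10.40). Since RB ⟂ BS (tangency), |RS| = √(10.4² + 26.0²) = 28.00 regardless of where B sits on A1. So S lies on both circle(D, 31.51) and circle(R, 28.00); the below-DN intersection is S = (20.90, -23.59). B is the foot of the tangent from S: B = (37.65, -3.700).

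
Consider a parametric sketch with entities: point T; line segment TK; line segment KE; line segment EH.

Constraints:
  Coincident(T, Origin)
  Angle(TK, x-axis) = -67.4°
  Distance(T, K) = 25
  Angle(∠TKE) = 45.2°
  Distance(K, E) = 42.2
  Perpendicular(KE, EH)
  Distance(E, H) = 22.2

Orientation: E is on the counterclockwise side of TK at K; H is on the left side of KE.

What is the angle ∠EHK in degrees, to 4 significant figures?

62.25°

∠TKE = 45.2°, so KE runs at -67.4° + (180° − 45.2°) = 67.40° from the x-axis; with |KE| = 42.2, E = K + 42.2·(cos 67.40°, sin 67.40°) = (25.82, 15.88). KE is perpendicular to EH; with |EH| = 22.2 on the left of KE, H = E + 22.2·(-0.9232, 0.3843) = (5.329, 24.41). Then cos ∠EHK = HE·HK / (|HE||HK|), giving 62.25°.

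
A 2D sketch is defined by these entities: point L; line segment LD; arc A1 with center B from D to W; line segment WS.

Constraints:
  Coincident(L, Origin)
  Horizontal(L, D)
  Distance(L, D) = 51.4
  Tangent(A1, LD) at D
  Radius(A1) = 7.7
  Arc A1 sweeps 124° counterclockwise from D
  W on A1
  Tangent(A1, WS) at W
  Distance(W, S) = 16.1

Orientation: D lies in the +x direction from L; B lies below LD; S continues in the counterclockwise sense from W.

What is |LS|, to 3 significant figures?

59.7

On A1, D sits at bearing 90° from B; a 124° counterclockwise sweep puts W at bearing 214°, so W = B + 7.7·(cos 214°, sin 214°) = (45.0, -12.0). Since A1 is tangent to WS there, BW ⟂ WS, so WS runs along (−sin 214°, cos 214°); with |WS| = 16.1, S = (54.0, -25.4). Then |LS| = |S − L| = 59.7.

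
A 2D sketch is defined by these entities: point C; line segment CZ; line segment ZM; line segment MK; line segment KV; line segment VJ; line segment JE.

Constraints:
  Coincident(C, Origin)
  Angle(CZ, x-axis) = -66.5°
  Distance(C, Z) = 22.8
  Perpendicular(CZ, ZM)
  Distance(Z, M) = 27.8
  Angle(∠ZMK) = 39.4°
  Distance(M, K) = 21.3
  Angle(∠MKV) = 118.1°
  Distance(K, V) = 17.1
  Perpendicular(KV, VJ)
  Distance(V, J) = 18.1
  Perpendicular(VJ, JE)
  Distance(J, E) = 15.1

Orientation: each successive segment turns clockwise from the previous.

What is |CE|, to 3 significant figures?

31.4

C is at the origin; CZ runs at -66.5° with length 22.8, so Z = (9.09, -20.9). CZ ⟂ ZM, so ZM runs at -156°; with |ZM| = 27.8, M = (-16.4, -32.0). ∠ZMK = 39.4° gives MK at 62.9° from the x-axis; with |MK| = 21.3, K = (-6.70, -13.0). ∠MKV = 118.1° gives KV at 1.00° from the x-axis; with |KV| = 17.1, V = (10.4, -12.7). KV is perpendicular to VJ, so VJ runs at -89.0°; with |VJ| = 18.1, J = (10.7, -30.8). The perpendicularity gives JE at right angles to VJ, so JE runs at -179°; with |JE| = 15.1, E = (-4.38, -31.1). Then |CE| = |E − C| = 31.4.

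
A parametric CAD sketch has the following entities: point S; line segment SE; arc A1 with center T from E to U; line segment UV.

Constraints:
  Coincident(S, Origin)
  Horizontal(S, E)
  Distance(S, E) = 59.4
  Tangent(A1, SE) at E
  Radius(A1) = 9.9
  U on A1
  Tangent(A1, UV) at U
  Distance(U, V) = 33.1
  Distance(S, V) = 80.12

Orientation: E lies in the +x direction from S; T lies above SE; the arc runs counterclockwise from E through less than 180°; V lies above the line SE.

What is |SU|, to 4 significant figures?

70.07

Checks: |TU| = 9.900 ✓; ∠(TU, UV) = 90.00° ✓; |UV| = 33.10 ✓; |SV| = 80.12 ✓.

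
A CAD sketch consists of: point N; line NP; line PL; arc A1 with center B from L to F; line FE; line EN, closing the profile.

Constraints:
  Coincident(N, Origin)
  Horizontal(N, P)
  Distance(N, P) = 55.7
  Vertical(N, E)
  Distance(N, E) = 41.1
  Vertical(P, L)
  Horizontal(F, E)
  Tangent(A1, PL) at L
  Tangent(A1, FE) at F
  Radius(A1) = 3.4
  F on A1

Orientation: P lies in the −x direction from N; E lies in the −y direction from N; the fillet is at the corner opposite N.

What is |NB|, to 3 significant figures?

64.5

N is at the origin; N and P share the same y with |NP| = 55.7 and P on the −x side, so P = (-55.7, 0.00). N and E share the same x with |NE| = 41.1 and E on the −y side, so E = (0.00, -41.1). The virtual corner opposite N is at (-55.7, -41.1). The tangent condition forces BL to be normal to PL and A1 meets FE tangentially, so BF is at right angles to FE, with radius 3.4, so the center B sits 3.4 in from both sides at B = (-52.3, -37.7). Then |NB| = |B − N| = 64.5.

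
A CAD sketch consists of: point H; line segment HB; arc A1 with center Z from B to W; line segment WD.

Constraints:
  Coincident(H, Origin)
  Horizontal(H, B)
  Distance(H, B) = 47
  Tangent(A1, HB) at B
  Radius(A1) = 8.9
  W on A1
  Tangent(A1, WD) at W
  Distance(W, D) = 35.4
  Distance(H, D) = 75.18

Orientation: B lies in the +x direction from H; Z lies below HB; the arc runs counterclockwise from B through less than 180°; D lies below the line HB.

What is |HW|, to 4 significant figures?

42.62

H is at the origin; H and B share the same y with |HB| = 47.0 and B on the +x side, so B = (47.00, 0.000). Tangency of A1 to HB means the radius ZB is perpendicular to HB, so Z = B + (0, -8.9) = (47.00, -8.900). Since ZW ⟂ WD (tangency), |ZD| = √(8.9² + 35.4²) = 36.50 regardless of where W sits on A1. So D lies on both circle(H, 75.18) and circle(Z, 36.50); the below-HB intersection is D = (62.34, -42.02). W is the foot of the tangent from D: W = (40.08, -14.50).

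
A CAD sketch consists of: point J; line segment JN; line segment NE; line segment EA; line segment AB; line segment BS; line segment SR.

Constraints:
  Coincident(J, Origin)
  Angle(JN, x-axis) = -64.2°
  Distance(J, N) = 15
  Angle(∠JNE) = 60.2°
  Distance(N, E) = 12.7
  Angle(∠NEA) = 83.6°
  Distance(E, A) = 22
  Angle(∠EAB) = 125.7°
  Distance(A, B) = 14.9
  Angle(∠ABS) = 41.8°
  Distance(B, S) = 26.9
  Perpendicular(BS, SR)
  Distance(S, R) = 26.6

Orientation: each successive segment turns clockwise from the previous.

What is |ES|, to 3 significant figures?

7.68

J is at the origin; JN runs at -64.2° with length 15.0, so N = (6.53, -13.5). ∠JNE = 60.2° gives NE at 176° from the x-axis; with |NE| = 12.7, E = (-6.14, -12.6). ∠NEA = 83.6° gives EA at 79.6° from the x-axis; with |EA| = 22.0, A = (-2.17, 9.02). ∠EAB = 125.7° gives AB at 25.3° from the x-axis; with |AB| = 14.9, B = (11.3, 15.4). ∠ABS = 41.8° gives BS at -113° from the x-axis; with |BS| = 26.9, S = (0.834, -9.39). Then |ES| = |S − E| = 7.68.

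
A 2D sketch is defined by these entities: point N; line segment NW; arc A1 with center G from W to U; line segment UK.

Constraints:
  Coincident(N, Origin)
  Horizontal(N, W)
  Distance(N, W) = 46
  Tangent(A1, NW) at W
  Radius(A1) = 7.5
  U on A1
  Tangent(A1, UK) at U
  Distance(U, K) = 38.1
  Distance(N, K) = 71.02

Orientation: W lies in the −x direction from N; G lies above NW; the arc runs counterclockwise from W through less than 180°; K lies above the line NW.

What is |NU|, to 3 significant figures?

40.5

N is at the origin; N and W share the same y with |NW| = 46.0 and W on the −x side, so W = (-46.0, 0.00). Tangency of A1 to NW means the radius GW is perpendicular to NW, so G = W + (0, 7.5) = (-46.0, 7.50). Since GU ⟂ UK (tangency), |GK| = √(7.5² + 38.1²) = 38.8 regardless of where U sits on A1. So K lies on both circle(N, 71.02) and circle(G, 38.8); the above-NW intersection is K = (-54.7, 45.4). U is the foot of the tangent from K: U = (-39.1, 10.6).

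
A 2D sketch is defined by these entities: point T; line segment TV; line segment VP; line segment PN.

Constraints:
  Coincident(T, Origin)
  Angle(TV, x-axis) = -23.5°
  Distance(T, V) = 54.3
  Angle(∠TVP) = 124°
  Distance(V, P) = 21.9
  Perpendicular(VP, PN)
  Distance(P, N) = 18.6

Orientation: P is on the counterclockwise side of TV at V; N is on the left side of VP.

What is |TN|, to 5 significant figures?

58.561

T is at the origin; TV runs at -23.5° with length 54.3, so V = 54.3·(cos -23.5°, sin -23.5°) = (49.796, -21.652). ∠TVP = 124.0°, so VP runs at -23.5° + (180° − 124.0°) = 32.500° from the x-axis; with |VP| = 21.9, P = V + 21.9·(cos 32.500°, sin 32.500°) = (68.267, -9.8852). VP is perpendicular to PN; with |PN| = 18.6 on the left of VP, N = P + 18.6·(-0.53730, 0.84339) = (58.273, 5.8019). Then |TN| = |N − T| = 58.561.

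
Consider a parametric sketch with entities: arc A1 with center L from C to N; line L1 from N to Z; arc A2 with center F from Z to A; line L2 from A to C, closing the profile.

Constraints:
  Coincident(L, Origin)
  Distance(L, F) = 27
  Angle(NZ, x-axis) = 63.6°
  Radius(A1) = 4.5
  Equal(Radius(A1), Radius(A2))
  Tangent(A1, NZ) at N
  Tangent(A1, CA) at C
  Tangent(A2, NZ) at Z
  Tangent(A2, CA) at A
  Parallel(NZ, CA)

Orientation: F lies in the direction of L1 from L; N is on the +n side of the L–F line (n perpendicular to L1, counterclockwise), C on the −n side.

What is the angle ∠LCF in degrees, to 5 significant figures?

80.538°

The slot axis is L1's direction at 63.6°, so u = (cos 63.6°, sin 63.6°) = (0.44464, 0.89571) and n = (−sin 63.6°, cos 63.6°) = (-0.89571, 0.44464). L is at the origin and F lies 27.0 along u from L, so F = 27.0·u = (12.005, 24.184). Tangency of A1 to both parallel lines with radius 4.5 puts N and C at L ± 4.5·n: N = (-4.0307, 2.0009), C = (4.0307, -2.0009). Then cos ∠LCF = CL·CF / (|CL||CF|), giving 80.538°.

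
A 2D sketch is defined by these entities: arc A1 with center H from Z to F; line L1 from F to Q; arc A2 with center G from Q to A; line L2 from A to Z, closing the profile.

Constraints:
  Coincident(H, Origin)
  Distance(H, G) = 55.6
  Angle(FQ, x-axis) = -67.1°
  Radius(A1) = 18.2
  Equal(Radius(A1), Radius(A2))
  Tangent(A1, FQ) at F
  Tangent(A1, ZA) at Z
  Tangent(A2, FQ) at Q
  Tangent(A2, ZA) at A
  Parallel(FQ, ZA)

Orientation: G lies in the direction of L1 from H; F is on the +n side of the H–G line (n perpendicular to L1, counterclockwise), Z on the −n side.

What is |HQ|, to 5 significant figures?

58.503

The slot axis is L1's direction at -67.1°, so u = (cos -67.1°, sin -67.1°) = (0.38912, -0.92119) and n = (−sin -67.1°, cos -67.1°) = (0.92119, 0.38912). H is at the origin and G lies 55.6 along u from H, so G = 55.6·u = (21.635, -51.218). Tangency of A1 to both parallel lines with radius 18.2 puts F and Z at H ± 18.2·n: F = (16.766, 7.0821), Z = (-16.766, -7.0821). Equal radii place Q and A the same way about G: Q = G + 18.2·n = (38.401, -44.136), A = G − 18.2·n = (4.8697, -58.300). Then |HQ| = |Q − H| = 58.503.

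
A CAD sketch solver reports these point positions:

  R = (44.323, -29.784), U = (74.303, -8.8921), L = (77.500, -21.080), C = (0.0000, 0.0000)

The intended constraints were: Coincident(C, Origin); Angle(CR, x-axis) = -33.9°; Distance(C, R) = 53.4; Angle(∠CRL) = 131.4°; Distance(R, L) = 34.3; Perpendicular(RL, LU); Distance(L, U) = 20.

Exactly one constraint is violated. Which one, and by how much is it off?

Distance(L, U) = 20 — off by 7.40.

C = (0.00, 0.00) ✓; CR at -33.90° ✓; |CR| = 53.40 ✓; ∠CRL = 131.4° ✓; |RL| = 34.30 ✓; ∠(RL, LU) = 90.00° ✓; |LU| = 12.60 ✗.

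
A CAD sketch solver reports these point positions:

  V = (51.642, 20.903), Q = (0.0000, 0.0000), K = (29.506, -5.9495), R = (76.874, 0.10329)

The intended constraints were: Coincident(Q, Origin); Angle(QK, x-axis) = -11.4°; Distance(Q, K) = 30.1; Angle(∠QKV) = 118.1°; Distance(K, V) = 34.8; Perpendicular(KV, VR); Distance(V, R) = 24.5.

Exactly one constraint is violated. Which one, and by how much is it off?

Distance(V, R) = 24.5 — off by 8.20.

Q = (0.00, 0.00) ✓; QK at -11.40° ✓; |QK| = 30.10 ✓; ∠QKV = 118.1° ✓; |KV| = 34.80 ✓; ∠(KV, VR) = 90.00° ✓; |VR| = 32.70 ✗.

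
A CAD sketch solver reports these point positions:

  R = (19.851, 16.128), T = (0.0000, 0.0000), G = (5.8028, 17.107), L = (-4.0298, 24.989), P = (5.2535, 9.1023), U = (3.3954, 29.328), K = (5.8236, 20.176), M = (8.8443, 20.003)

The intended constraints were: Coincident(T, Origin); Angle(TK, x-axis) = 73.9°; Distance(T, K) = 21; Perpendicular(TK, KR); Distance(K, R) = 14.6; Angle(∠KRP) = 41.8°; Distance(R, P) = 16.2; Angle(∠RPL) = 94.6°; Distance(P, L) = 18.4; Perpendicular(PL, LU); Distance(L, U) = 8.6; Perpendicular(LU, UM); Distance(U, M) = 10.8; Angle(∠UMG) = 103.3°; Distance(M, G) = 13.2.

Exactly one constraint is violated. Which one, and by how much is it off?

Distance(M, G) = 13.2 — off by 9.00.

T = (0.00, 0.00) ✓; TK at 73.90° ✓; |TK| = 21.00 ✓; ∠(TK, KR) = 90.00° ✓; |KR| = 14.60 ✓; ∠KRP = 41.80° ✓; |RP| = 16.20 ✓; ∠RPL = 94.60° ✓; |PL| = 18.40 ✓; ∠(PL, LU) = 90.00° ✓; |LU| = 8.600 ✓; ∠(LU, UM) = 90.00° ✓; |UM| = 10.80 ✓; ∠UMG = 103.3° ✓; |MG| = 4.200 ✗.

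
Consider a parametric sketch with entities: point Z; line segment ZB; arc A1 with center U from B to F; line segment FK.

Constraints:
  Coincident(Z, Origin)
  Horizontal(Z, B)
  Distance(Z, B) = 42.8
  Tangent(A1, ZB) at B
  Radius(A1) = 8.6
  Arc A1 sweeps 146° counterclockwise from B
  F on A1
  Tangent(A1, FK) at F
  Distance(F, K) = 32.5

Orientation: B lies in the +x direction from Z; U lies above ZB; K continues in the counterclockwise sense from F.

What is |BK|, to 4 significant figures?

40.49

Z is at the origin; ZB is horizontal with |ZB| = 42.8 and B on the +x side, so B = (42.80, 0.000). Since A1 is tangent to ZB there, UB ⟂ ZB, so U = B + (0, 8.6) = (42.80, 8.600). On A1, B sits at bearing -90° from U; a 146° counterclockwise sweep puts F at bearing 56°, so F = U + 8.6·(cos 56°, sin 56°) = (47.61, 15.73). Tangency of A1 to FK means the radius UF is perpendicular to FK, so FK runs along (−sin 56°, cos 56°); with |FK| = 32.5, K = (20.67, 33.90). Then |BK| = |K − B| = 40.49.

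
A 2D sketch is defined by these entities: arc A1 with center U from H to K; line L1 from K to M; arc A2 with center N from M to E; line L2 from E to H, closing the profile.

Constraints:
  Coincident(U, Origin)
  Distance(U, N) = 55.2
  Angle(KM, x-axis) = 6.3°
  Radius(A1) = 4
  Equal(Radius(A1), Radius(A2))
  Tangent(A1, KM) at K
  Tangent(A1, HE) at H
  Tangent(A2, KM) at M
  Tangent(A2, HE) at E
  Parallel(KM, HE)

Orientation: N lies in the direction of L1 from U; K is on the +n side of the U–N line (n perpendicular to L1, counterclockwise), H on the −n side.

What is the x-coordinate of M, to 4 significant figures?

54.43

The slot axis is L1's direction at 6.3°, so u = (cos 6.3°, sin 6.3°) = (0.9940, 0.1097) and n = (−sin 6.3°, cos 6.3°) = (-0.1097, 0.9940). U is at the origin and N lies 55.2 along u from U, so N = 55.2·u = (54.87, 6.057). Tangency of A1 to both parallel lines with radius 4.0 puts K and H at U ± 4.0·n: K = (-0.4389, 3.976), H = (0.4389, -3.976). Equal radii place M and E the same way about N: M = N + 4.0·n = (54.43, 10.03), E = N − 4.0·n = (55.31, 2.081). So M.x = 54.43.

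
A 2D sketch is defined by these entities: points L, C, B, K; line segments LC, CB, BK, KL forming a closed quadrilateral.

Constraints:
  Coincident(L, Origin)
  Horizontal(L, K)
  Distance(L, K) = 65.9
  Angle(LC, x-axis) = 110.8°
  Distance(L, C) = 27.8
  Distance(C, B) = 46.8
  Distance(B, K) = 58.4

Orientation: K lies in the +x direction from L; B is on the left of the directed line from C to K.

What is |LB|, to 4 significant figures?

57.03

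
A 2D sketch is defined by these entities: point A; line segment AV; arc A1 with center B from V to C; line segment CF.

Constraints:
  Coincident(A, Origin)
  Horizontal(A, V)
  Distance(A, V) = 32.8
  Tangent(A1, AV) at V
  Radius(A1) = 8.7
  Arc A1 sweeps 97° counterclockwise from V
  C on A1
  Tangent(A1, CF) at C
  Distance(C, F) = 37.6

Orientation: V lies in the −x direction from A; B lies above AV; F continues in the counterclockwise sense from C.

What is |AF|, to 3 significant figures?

55.2

A is at the origin; A and V share the same y with |AV| = 32.8 and V on the −x side, so V = (-32.8, 0.00). Tangency of A1 to AV means the radius BV is perpendicular to AV, so B = V + (0, 8.7) = (-32.8, 8.70). On A1, V sits at bearing -90° from B; a 97° counterclockwise sweep puts C at bearing 7°, so C = B + 8.7·(cos 7°, sin 7°) = (-24.2, 9.76). Tangency of A1 to CF means the radius BC is perpendicular to CF, so CF runs along (−sin 7°, cos 7°); with |CF| = 37.6, F = (-28.7, 47.1). Then |AF| = |F − A| = 55.2.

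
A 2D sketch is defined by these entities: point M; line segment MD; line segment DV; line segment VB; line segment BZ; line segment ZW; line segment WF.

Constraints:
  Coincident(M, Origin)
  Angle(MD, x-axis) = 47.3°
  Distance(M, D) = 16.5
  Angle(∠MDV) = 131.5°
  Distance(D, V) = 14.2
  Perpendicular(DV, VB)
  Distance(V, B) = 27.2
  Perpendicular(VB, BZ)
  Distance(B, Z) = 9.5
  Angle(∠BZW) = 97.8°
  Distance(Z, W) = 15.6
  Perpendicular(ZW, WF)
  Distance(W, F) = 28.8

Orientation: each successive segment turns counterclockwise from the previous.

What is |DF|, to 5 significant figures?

32.088

M is at the origin; MD runs at 47.3° with length 16.5, so D = (11.190, 12.126). ∠MDV = 131.5° gives DV at 95.800° from the x-axis; with |DV| = 14.2, V = (9.7546, 26.253). The perpendicularity gives VB at right angles to DV, so VB runs at -174.20°; with |VB| = 27.2, B = (-17.306, 23.505). VB ⟂ BZ, so BZ runs at -84.200°; with |BZ| = 9.5, Z = (-16.346, 14.053). ∠BZW = 97.8° gives ZW at -2.0000° from the x-axis; with |ZW| = 15.6, W = (-0.75559, 13.509). ZW ⟂ WF, so WF runs at 88.000°; with |WF| = 28.8, F = (0.24952, 42.291). Then |DF| = |F − D| = 32.088.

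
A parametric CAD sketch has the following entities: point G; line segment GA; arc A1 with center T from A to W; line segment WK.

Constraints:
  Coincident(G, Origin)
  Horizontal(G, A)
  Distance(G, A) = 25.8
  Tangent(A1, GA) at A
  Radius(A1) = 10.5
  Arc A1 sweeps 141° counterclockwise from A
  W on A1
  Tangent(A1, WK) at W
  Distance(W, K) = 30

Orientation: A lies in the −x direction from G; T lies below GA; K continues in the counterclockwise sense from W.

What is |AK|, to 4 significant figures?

41.09

G is at the origin; GA is horizontal with |GA| = 25.8 and A on the −x side, so A = (-25.80, 0.000). A1 meets GA tangentially, so TA is at right angles to GA, so T = A + (0, -10.5) = (-25.80, -10.50). On A1, A sits at bearing 90° from T; a 141° counterclockwise sweep puts W at bearing 231°, so W = T + 10.5·(cos 231°, sin 231°) = (-32.41, -18.66). A1 meets WK tangentially, so TW is at right angles to WK, so WK runs along (−sin 231°, cos 231°); with |WK| = 30.0, K = (-9.093, -37.54). Then |AK| = |K − A| = 41.09.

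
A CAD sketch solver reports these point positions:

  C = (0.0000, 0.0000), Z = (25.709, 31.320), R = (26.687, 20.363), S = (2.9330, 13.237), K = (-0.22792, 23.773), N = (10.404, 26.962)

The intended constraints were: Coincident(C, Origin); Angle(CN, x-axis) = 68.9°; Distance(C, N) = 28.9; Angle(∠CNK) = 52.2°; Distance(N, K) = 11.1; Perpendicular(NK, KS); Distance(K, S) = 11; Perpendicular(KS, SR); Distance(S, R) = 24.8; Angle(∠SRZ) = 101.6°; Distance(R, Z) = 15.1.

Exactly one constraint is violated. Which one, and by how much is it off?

Distance(R, Z) = 15.1 — off by 4.10.

C = (0.00, 0.00) ✓; CN at 68.90° ✓; |CN| = 28.90 ✓; ∠CNK = 52.20° ✓; |NK| = 11.10 ✓; ∠(NK, KS) = 90.00° ✓; |KS| = 11.00 ✓; ∠(KS, SR) = 90.00° ✓; |SR| = 24.80 ✓; ∠SRZ = 101.6° ✓; |RZ| = 11.00 ✗.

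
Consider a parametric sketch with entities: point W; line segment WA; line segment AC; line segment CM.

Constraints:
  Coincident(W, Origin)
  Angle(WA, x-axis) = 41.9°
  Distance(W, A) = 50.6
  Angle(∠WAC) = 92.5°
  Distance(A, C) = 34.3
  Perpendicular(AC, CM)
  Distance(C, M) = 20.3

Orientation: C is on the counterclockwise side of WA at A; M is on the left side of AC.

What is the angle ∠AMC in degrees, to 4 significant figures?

59.38°

∠WAC = 92.5°, so AC runs at 41.9° + (180° − 92.5°) = 129.4° from the x-axis; with |AC| = 34.3, C = A + 34.3·(cos 129.4°, sin 129.4°) = (15.89, 60.30). AC ⟂ CM; with |CM| = 20.3 on the left of AC, M = C + 20.3·(-0.7727, -0.6347) = (0.2044, 47.41). Then cos ∠AMC = MA·MC / (|MA||MC|), giving 59.38°.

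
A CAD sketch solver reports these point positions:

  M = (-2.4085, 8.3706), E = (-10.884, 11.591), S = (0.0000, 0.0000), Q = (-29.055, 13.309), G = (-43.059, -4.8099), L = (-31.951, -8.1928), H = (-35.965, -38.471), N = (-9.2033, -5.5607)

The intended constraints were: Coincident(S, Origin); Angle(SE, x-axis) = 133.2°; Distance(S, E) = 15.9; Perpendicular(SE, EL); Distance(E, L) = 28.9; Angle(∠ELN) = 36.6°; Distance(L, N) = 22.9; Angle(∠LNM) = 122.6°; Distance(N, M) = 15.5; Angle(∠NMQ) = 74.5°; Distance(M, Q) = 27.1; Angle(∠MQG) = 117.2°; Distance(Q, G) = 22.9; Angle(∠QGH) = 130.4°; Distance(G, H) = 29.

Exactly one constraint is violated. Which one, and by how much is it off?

Distance(G, H) = 29 — off by 5.40.

S = (0.00, 0.00) ✓; SE at 133.2° ✓; |SE| = 15.90 ✓; ∠(SE, EL) = 90.00° ✓; |EL| = 28.90 ✓; ∠ELN = 36.60° ✓; |LN| = 22.90 ✓; ∠LNM = 122.6° ✓; |NM| = 15.50 ✓; ∠NMQ = 74.50° ✓; |MQ| = 27.10 ✓; ∠MQG = 117.2° ✓; |QG| = 22.90 ✓; ∠QGH = 130.4° ✓; |GH| = 34.40 ✗.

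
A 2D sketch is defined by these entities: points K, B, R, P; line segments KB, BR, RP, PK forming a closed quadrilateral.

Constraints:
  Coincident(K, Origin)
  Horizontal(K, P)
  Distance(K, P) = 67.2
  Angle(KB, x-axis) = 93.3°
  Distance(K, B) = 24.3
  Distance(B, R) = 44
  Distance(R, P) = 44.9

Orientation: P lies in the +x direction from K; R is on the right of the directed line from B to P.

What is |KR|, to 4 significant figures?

26.61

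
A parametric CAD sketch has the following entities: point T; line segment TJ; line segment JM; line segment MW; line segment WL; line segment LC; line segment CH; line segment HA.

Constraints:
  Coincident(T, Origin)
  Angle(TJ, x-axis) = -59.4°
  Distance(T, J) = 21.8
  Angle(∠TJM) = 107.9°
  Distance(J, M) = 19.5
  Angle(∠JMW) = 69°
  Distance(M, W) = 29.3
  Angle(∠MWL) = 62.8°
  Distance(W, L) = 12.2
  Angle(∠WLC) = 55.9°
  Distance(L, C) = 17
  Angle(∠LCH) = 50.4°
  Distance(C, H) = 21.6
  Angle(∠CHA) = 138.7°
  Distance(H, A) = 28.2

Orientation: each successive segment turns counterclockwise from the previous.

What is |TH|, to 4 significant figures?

18.80

T is at the origin; TJ runs at -59.4° with length 21.8, so J = (11.10, -18.76). ∠TJM = 107.9° gives JM at 12.70° from the x-axis; with |JM| = 19.5, M = (30.12, -14.48). ∠JMW = 69.0° gives MW at 123.7° from the x-axis; with |MW| = 29.3, W = (13.86, 9.899). ∠MWL = 62.8° gives WL at -119.1° from the x-axis; with |WL| = 12.2, L = (7.930, -0.7609). ∠WLC = 55.9° gives LC at 5.000° from the x-axis; with |LC| = 17.0, C = (24.87, 0.7207). ∠LCH = 50.4° gives CH at 134.6° from the x-axis; with |CH| = 21.6, H = (9.699, 16.10). Then |TH| = |H − T| = 18.80.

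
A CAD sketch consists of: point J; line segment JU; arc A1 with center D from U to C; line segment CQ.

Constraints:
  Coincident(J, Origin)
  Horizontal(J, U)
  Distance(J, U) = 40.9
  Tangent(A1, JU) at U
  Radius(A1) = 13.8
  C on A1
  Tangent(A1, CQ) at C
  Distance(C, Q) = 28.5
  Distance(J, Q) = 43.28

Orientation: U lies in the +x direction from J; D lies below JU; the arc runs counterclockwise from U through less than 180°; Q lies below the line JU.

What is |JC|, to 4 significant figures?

29.43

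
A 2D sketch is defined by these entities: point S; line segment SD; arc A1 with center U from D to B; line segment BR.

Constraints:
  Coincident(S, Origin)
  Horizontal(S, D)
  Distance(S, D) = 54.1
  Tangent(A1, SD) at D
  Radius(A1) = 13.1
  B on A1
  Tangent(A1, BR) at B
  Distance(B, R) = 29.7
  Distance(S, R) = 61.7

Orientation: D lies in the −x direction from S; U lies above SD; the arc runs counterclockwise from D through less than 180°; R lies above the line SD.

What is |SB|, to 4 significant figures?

43.42

Checks: |UD| = 13.10 ✓; |UB| = 13.10 ✓; ∠(UB, BR) = 90.00° ✓; |BR| = 29.70 ✓; |SR| = 61.70 ✓.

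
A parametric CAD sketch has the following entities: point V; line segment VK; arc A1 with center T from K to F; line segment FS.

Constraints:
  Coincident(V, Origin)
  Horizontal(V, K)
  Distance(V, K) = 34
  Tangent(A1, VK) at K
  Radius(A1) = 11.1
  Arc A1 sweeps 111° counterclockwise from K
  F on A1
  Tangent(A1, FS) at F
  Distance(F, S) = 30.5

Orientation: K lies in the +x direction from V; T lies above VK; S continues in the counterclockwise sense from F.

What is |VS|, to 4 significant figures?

54.90

V is at the origin; V and K share the same y with |VK| = 34.0 and K on the +x side, so K = (34.00, 0.000). The tangent condition forces TK to be normal to VK, so T = K + (0, 11.1) = (34.00, 11.10). On A1, K sits at bearing -90° from T; a 111° counterclockwise sweep puts F at bearing 21°, so F = T + 11.1·(cos 21°, sin 21°) = (44.36, 15.08). Tangency of A1 to FS means the radius TF is perpendicular to FS, so FS runs along (−sin 21°, cos 21°); with |FS| = 30.5, S = (33.43, 43.55). Then |VS| = |S − V| = 54.90.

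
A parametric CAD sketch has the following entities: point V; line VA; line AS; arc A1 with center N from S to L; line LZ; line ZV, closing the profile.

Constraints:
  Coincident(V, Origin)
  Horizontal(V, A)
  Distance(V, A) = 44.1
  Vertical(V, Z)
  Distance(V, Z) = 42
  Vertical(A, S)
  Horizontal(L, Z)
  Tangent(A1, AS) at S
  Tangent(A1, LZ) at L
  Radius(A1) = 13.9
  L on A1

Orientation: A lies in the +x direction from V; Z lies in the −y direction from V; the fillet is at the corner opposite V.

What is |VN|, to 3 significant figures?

41.3

V is at the origin; VA is horizontal with |VA| = 44.1 and A on the +x side, so A = (44.1, 0.00). VZ is vertical with |VZ| = 42.0 and Z on the −y side, so Z = (0.00, -42.0). The virtual corner opposite V is at (44.1, -42.0). A1 meets AS tangentially, so NS is at right angles to AS and the tangent condition forces NL to be normal to LZ, with radius 13.9, so the center N sits 13.9 in from both sides at N = (30.2, -28.1). Then |VN| = |N − V| = 41.3.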